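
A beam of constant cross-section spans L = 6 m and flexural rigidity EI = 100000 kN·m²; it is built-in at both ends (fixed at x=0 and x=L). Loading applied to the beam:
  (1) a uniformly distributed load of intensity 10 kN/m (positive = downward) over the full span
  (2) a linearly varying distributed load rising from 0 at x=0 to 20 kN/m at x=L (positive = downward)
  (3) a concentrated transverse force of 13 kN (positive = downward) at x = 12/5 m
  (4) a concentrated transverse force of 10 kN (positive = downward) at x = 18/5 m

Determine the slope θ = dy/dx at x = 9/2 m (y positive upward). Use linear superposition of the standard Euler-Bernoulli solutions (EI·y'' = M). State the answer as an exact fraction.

Load 1 — uniform load w=10 kN/m over full span:
  θ_1 = -wx(L-x)(L-2x)/(12EI) = -10·(9/2)·(6-(9/2))·(6-2·(9/2))/(12·100000) = 27/160000 rad
Load 2 — triangular load w₀=20 kN/m (0→w₀ over full span):
  θ_2 = -w₀(2x(L-x)(L-2x)(x+2L)+x²(L-x)²)/(120LEI) = -20·(2·(9/2)·(6-(9/2))·(6-2·(9/2))·((9/2)+2·6)+(9/2)²·(6-(9/2))²)/(120·6·100000) = 1107/6400000 rad
Load 3 — point force P=13 kN at a=12/5 m (b=L-a=18/5):
  θ_3 = Pa²(L-x)(2bL-(3b+a)(L-x))/(2L³EI)  [x>a] = 13·(12/5)²·(6-(9/2))·(2·(18/5)·6-(3·(18/5)+(12/5))·(6-(9/2)))/(2·6³·100000) = 1521/25000000 rad
Load 4 — point force P=10 kN at a=18/5 m (b=L-a=12/5):
  θ_4 = Pa²(L-x)(2bL-(3b+a)(L-x))/(2L³EI)  [x>a] = 10·(18/5)²·(6-(9/2))·(2·(12/5)·6-(3·(12/5)+(18/5))·(6-(9/2)))/(2·6³·100000) = 567/10000000 rad
Superposition: θ = Σ θ_i = 367407/800000000 rad ≈ 0.000459 rad

θ(9/2) = 367407/800000000 rad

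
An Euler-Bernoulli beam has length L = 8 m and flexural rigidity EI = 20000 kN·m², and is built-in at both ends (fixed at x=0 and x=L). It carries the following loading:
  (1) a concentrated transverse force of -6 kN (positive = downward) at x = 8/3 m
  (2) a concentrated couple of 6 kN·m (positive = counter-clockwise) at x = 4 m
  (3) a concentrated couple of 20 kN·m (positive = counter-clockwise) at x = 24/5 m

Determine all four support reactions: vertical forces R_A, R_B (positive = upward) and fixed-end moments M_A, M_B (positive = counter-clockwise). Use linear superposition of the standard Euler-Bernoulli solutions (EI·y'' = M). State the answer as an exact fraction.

Load 1 — point force P=-6 kN at a=8/3 m (b=L-a=16/3):
  R_A = Pb²(3a+b)/L³ = (-6)·(16/3)²·(3·(8/3)+(16/3))/8³ = -40/9 kN
  M_A = Pab²/L² = (-6)·(8/3)·(16/3)²/8² = -64/9 kN·m
  R_B = Pa²(a+3b)/L³ = (-6)·(8/3)²·((8/3)+3·(16/3))/8³ = -14/9 kN
  M_B = -Pa²b/L² = -(-6)·(8/3)²·(16/3)/8² = 32/9 kN·m
Load 2 — applied couple M₀=6 kN·m at a=4 m (b=L-a=4):
  R_A = 6M₀ab/L³ = 6·6·4·4/8³ = 9/8 kN
  M_A = M₀b(2a-b)/L² = 6·4·(2·4-4)/8² = 3/2 kN·m
  R_B = -6M₀ab/L³ = -6·6·4·4/8³ = -9/8 kN
  M_B = M₀a(2b-a)/L² = 6·4·(2·4-4)/8² = 3/2 kN·m
Load 3 — applied couple M₀=20 kN·m at a=24/5 m (b=L-a=16/5):
  R_A = 6M₀ab/L³ = 6·20·(24/5)·(16/5)/8³ = 18/5 kN
  M_A = M₀b(2a-b)/L² = 20·(16/5)·(2·(24/5)-(16/5))/8² = 32/5 kN·m
  R_B = -6M₀ab/L³ = -6·20·(24/5)·(16/5)/8³ = -18/5 kN
  M_B = M₀a(2b-a)/L² = 20·(24/5)·(2·(16/5)-(24/5))/8² = 12/5 kN·m
Superposition: R_A = 101/360 kN, M_A = 71/90 kN·m, R_B = -2261/360 kN, M_B = 671/90 kN·m

R_A = 101/360 kN, M_A = 71/90 kN·m, R_B = -2261/360 kN, M_B = 671/90 kN·m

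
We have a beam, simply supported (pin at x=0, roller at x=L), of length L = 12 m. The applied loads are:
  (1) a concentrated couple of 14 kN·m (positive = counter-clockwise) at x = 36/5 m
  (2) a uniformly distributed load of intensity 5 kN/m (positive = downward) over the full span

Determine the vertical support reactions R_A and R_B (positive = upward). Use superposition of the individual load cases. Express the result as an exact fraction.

R_A = 187/6 kN, R_B = 173/6 kN

Load 1 — applied couple M₀=14 kN·m at a=36/5 m (b=L-a=24/5):
  R_A = M₀/L = 14/12 = 7/6 kN
  R_B = -M₀/L = -14/12 = -7/6 kN
Load 2 — uniform load w=5 kN/m over full span:
  R_A = wL/2 = 5·12/2 = 30 kN
  R_B = wL/2 = 5·12/2 = 30 kN
Superposition: R_A = 187/6 kN, R_B = 173/6 kN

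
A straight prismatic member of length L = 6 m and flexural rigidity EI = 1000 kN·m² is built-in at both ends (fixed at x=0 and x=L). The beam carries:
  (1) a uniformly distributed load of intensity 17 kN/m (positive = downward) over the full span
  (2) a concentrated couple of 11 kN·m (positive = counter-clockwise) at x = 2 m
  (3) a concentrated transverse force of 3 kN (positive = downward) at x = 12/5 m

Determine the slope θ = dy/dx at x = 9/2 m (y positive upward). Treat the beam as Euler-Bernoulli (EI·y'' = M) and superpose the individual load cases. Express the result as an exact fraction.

θ(9/2) = 54683/2000000 rad

Load 1 — uniform load w=17 kN/m over full span:
  θ_1 = -wx(L-x)(L-2x)/(12EI) = -17·(9/2)·(6-(9/2))·(6-2·(9/2))/(12·1000) = 459/16000 rad
Load 2 — applied couple M₀=11 kN·m at a=2 m (b=L-a=4):
  θ_2 = (R_Ax²/2 - M_Ax - M₀(x-a))/EI  [x>a] with R_A=22/9, M_A=0 = ((22/9)·(9/2)²/2 - 0·(9/2) - 11·((9/2)-2))/1000 = -11/4000 rad
Load 3 — point force P=3 kN at a=12/5 m (b=L-a=18/5):
  θ_3 = Pa²(L-x)(2bL-(3b+a)(L-x))/(2L³EI)  [x>a] = 3·(12/5)²·(6-(9/2))·(2·(18/5)·6-(3·(18/5)+(12/5))·(6-(9/2)))/(2·6³·1000) = 351/250000 rad
Superposition: θ = Σ θ_i = 54683/2000000 rad ≈ 0.027342 rad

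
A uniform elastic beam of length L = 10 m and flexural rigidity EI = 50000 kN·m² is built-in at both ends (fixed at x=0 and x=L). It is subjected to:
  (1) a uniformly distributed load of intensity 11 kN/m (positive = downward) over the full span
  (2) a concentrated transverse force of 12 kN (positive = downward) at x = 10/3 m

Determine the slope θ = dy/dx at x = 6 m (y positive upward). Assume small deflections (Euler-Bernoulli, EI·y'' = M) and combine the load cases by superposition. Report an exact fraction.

θ(6) = 41/37500 rad

Load 1 — uniform load w=11 kN/m over full span:
  θ_1 = -wx(L-x)(L-2x)/(12EI) = -11·6·(10-6)·(10-2·6)/(12·50000) = 11/12500 rad
Load 2 — point force P=12 kN at a=10/3 m (b=L-a=20/3):
  θ_2 = Pa²(L-x)(2bL-(3b+a)(L-x))/(2L³EI)  [x>a] = 12·(10/3)²·(10-6)·(2·(20/3)·10-(3·(20/3)+(10/3))·(10-6))/(2·10³·50000) = 2/9375 rad
Superposition: θ = Σ θ_i = 41/37500 rad ≈ 0.001093 rad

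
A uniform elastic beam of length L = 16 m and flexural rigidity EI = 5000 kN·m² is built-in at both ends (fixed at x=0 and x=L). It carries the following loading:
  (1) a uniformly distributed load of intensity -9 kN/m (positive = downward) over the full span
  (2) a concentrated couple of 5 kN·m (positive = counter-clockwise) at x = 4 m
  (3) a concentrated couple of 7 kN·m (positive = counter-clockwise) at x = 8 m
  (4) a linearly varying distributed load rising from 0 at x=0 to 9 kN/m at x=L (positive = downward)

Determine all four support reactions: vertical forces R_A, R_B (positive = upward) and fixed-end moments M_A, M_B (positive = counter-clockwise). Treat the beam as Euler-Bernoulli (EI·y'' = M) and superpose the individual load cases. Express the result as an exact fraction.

Load 1 — uniform load w=-9 kN/m over full span:
  R_A = wL/2 = (-9)·16/2 = -72 kN
  M_A = wL²/12 = (-9)·16²/12 = -192 kN·m
  R_B = wL/2 = (-9)·16/2 = -72 kN
  M_B = -wL²/12 = -(-9)·16²/12 = 192 kN·m
Load 2 — applied couple M₀=5 kN·m at a=4 m (b=L-a=12):
  R_A = 6M₀ab/L³ = 6·5·4·12/16³ = 45/128 kN
  M_A = M₀b(2a-b)/L² = 5·12·(2·4-12)/16² = -15/16 kN·m
  R_B = -6M₀ab/L³ = -6·5·4·12/16³ = -45/128 kN
  M_B = M₀a(2b-a)/L² = 5·4·(2·12-4)/16² = 25/16 kN·m
Load 3 — applied couple M₀=7 kN·m at a=8 m (b=L-a=8):
  R_A = 6M₀ab/L³ = 6·7·8·8/16³ = 21/32 kN
  M_A = M₀b(2a-b)/L² = 7·8·(2·8-8)/16² = 7/4 kN·m
  R_B = -6M₀ab/L³ = -6·7·8·8/16³ = -21/32 kN
  M_B = M₀a(2b-a)/L² = 7·8·(2·8-8)/16² = 7/4 kN·m
Load 4 — triangular load w₀=9 kN/m (0→w₀ over full span):
  R_A = 3w₀L/20 = 3·9·16/20 = 108/5 kN
  M_A = w₀L²/30 = 9·16²/30 = 384/5 kN·m
  R_B = 7w₀L/20 = 7·9·16/20 = 252/5 kN
  M_B = -w₀L²/20 = -9·16²/20 = -576/5 kN·m
Superposition: R_A = -31611/640 kN, M_A = -9151/80 kN·m, R_B = -14469/640 kN, M_B = 6409/80 kN·m

R_A = -31611/640 kN, M_A = -9151/80 kN·m, R_B = -14469/640 kN, M_B = 6409/80 kN·m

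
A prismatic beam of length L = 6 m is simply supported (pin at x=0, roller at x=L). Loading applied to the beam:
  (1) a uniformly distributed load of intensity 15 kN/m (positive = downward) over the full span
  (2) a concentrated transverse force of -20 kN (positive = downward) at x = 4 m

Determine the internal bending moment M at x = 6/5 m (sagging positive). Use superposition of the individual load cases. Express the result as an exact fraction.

Load 1 — uniform load w=15 kN/m over full span:
  M_1 = wx(L-x)/2 = 15·(6/5)·(6-(6/5))/2 = 216/5 kN·m
Load 2 — point force P=-20 kN at a=4 m (b=L-a=2):
  M_2 = Pbx/L  [x≤a] = (-20)·2·(6/5)/6 = -8 kN·m
Superposition: M = Σ M_i = 176/5 kN·m ≈ 35.200000 kN·m

M(6/5) = 176/5 kN·m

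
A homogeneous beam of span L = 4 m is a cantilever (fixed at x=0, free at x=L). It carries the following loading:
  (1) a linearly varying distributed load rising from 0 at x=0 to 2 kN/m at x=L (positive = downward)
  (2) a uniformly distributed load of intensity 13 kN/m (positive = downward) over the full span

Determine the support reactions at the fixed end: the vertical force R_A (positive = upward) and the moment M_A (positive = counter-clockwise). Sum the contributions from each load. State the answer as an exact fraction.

Load 1 — triangular load w₀=2 kN/m (0→w₀ over full span):
  R_A = w₀L/2 = 2·4/2 = 4 kN
  M_A = w₀L²/3 = 2·4²/3 = 32/3 kN·m
Load 2 — uniform load w=13 kN/m over full span:
  R_A = wL = 13·4 = 52 kN
  M_A = wL²/2 = 13·4²/2 = 104 kN·m
Superposition: R_A = 56 kN, M_A = 344/3 kN·m

R_A = 56 kN, M_A = 344/3 kN·m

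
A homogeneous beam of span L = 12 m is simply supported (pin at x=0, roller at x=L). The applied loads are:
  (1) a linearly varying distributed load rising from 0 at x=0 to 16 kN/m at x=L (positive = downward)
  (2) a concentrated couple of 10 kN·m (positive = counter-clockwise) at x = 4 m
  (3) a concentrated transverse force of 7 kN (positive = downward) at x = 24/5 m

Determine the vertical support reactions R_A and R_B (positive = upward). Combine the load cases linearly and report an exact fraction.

R_A = 1111/30 kN, R_B = 1979/30 kN

Load 1 — triangular load w₀=16 kN/m (0→w₀ over full span):
  R_A = w₀L/6 = 16·12/6 = 32 kN
  R_B = w₀L/3 = 16·12/3 = 64 kN
Load 2 — applied couple M₀=10 kN·m at a=4 m (b=L-a=8):
  R_A = M₀/L = 10/12 = 5/6 kN
  R_B = -M₀/L = -10/12 = -5/6 kN
Load 3 — point force P=7 kN at a=24/5 m (b=L-a=36/5):
  R_A = Pb/L = 7·(36/5)/12 = 21/5 kN
  R_B = Pa/L = 7·(24/5)/12 = 14/5 kN
Superposition: R_A = 1111/30 kN, R_B = 1979/30 kN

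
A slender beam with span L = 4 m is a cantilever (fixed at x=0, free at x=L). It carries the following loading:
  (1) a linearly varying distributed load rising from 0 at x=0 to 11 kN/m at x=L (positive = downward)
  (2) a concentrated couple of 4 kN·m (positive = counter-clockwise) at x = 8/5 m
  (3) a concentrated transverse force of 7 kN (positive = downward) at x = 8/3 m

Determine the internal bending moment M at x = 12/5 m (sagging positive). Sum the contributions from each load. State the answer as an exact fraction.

Load 1 — triangular load w₀=11 kN/m (0→w₀ over full span):
  M_1 = w₀Lx/2 - w₀L²/3 - w₀x³/(6L) = 11·4·(12/5)/2 - 11·4²/3 - 11·(12/5)³/(6·4) = -4576/375 kN·m
Load 2 — applied couple M₀=4 kN·m at a=8/5 m (b=L-a=12/5):
  M_2 = 0  [x>a] = 0 kN·m
Load 3 — point force P=7 kN at a=8/3 m (b=L-a=4/3):
  M_3 = -P(a-x)  [x≤a] = -7·((8/3)-(12/5)) = -28/15 kN·m
Superposition: M = Σ M_i = -5276/375 kN·m ≈ -14.069333 kN·m

M(12/5) = -5276/375 kN·m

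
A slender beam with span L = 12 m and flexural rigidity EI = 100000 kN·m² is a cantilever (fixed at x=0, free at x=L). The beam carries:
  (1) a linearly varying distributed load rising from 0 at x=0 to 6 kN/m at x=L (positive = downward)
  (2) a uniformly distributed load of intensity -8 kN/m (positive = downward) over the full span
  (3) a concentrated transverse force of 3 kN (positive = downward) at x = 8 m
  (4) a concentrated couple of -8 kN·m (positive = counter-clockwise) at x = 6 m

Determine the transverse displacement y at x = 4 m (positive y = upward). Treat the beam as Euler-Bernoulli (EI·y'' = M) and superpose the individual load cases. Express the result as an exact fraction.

Load 1 — triangular load w₀=6 kN/m (0→w₀ over full span):
  y_1 = (w₀Lx³/12-w₀L²x²/6-w₀x⁵/(120L))/EI = (6·12·4³/12-6·12²·4²/6-6·4⁵/(120·12))/100000 = -902/46875 m
Load 2 — uniform load w=-8 kN/m over full span:
  y_2 = -wx²(x²-4Lx+6L²)/(24EI) = -(-8)·4²·(4²-4·12·4+6·12²)/(24·100000) = 344/9375 m
Load 3 — point force P=3 kN at a=8 m (b=L-a=4):
  y_3 = -Px²(3a-x)/(6EI)  [x≤a] = -3·4²·(3·8-4)/(6·100000) = -1/625 m
Load 4 — applied couple M₀=-8 kN·m at a=6 m (b=L-a=6):
  y_4 = M₀x²/(2EI)  [x≤a] = (-8)·4²/(2·100000) = -2/3125 m
Superposition: y = Σ y_i = 713/46875 m ≈ 0.015211 m

y(4) = 713/46875 m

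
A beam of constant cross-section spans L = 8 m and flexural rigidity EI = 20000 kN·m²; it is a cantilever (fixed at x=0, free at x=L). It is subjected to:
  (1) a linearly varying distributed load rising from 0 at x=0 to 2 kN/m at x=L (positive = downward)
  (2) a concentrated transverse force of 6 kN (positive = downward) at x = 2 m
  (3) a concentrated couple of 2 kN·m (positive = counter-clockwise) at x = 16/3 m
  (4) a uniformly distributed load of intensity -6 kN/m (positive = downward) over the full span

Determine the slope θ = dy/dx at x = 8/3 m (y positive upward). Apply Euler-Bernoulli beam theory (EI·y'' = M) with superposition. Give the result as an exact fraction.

Load 1 — triangular load w₀=2 kN/m (0→w₀ over full span):
  θ_1 = (w₀Lx²/4-w₀L²x/3-w₀x⁴/(24L))/EI = (2·8·(8/3)²/4-2·8²·(8/3)/3-2·(8/3)⁴/(24·8))/20000 = -652/151875 rad
Load 2 — point force P=6 kN at a=2 m (b=L-a=6):
  θ_2 = -Pa²/(2EI)  [x>a] = -6·2²/(2·20000) = -3/5000 rad
Load 3 — applied couple M₀=2 kN·m at a=16/3 m (b=L-a=8/3):
  θ_3 = M₀x/EI  [x≤a] = 2·(8/3)/20000 = 1/3750 rad
Load 4 — uniform load w=-6 kN/m over full span:
  θ_4 = -wx(x²-3Lx+3L²)/(6EI) = -(-6)·(8/3)·((8/3)²-3·8·(8/3)+3·8²)/(6·20000) = 304/16875 rad
Superposition: θ = Σ θ_i = 16267/1215000 rad ≈ 0.013388 rad

θ(8/3) = 16267/1215000 rad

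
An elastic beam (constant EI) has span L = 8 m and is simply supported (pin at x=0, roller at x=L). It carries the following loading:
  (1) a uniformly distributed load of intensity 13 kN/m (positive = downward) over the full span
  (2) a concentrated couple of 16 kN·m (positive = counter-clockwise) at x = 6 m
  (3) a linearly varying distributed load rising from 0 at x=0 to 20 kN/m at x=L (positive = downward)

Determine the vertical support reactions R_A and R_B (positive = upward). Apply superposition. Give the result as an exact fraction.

Load 1 — uniform load w=13 kN/m over full span:
  R_A = wL/2 = 13·8/2 = 52 kN
  R_B = wL/2 = 13·8/2 = 52 kN
Load 2 — applied couple M₀=16 kN·m at a=6 m (b=L-a=2):
  R_A = M₀/L = 16/8 = 2 kN
  R_B = -M₀/L = -16/8 = -2 kN
Load 3 — triangular load w₀=20 kN/m (0→w₀ over full span):
  R_A = w₀L/6 = 20·8/6 = 80/3 kN
  R_B = w₀L/3 = 20·8/3 = 160/3 kN
Superposition: R_A = 242/3 kN, R_B = 310/3 kN

R_A = 242/3 kN, R_B = 310/3 kN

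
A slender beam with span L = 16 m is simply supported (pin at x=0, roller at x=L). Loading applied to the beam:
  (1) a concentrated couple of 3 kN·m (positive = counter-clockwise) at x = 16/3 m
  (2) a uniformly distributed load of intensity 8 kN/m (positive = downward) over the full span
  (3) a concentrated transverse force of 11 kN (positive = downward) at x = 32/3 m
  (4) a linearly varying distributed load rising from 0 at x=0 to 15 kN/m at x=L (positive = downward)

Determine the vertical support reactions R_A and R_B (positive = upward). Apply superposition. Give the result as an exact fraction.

Load 1 — applied couple M₀=3 kN·m at a=16/3 m (b=L-a=32/3):
  R_A = M₀/L = 3/16 kN
  R_B = -M₀/L = -3/16 kN
Load 2 — uniform load w=8 kN/m over full span:
  R_A = wL/2 = 8·16/2 = 64 kN
  R_B = wL/2 = 8·16/2 = 64 kN
Load 3 — point force P=11 kN at a=32/3 m (b=L-a=16/3):
  R_A = Pb/L = 11·(16/3)/16 = 11/3 kN
  R_B = Pa/L = 11·(32/3)/16 = 22/3 kN
Load 4 — triangular load w₀=15 kN/m (0→w₀ over full span):
  R_A = w₀L/6 = 15·16/6 = 40 kN
  R_B = w₀L/3 = 15·16/3 = 80 kN
Superposition: R_A = 5177/48 kN, R_B = 7255/48 kN

R_A = 5177/48 kN, R_B = 7255/48 kN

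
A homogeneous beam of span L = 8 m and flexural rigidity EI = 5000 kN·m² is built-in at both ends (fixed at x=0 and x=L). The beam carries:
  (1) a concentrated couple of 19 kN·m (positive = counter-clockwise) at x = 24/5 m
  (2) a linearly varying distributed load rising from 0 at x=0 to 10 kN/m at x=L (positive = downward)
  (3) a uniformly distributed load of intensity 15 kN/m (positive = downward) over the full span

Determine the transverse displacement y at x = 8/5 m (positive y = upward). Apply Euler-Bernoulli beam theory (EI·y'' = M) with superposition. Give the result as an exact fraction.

Load 1 — applied couple M₀=19 kN·m at a=24/5 m (b=L-a=16/5):
  y_1 = (R_Ax³/6 - M_Ax²/2)/EI  [x≤a] with R_A=171/50, M_A=152/25 = ((171/50)·(8/5)³/6 - (152/25)·(8/5)²/2)/5000 = -2128/1953125 m
Load 2 — triangular load w₀=10 kN/m (0→w₀ over full span):
  y_2 = -w₀x²(L-x)²(x+2L)/(120LEI) = -10·(8/5)²·(8-(8/5))²·((8/5)+2·8)/(120·8·5000) = -22528/5859375 m
Load 3 — uniform load w=15 kN/m over full span:
  y_3 = -wx²(L-x)²/(24EI) = -15·(8/5)²·(8-(8/5))²/(24·5000) = -1024/78125 m
Superposition: y = Σ y_i = -105712/5859375 m ≈ -0.018042 m

y(8/5) = -105712/5859375 m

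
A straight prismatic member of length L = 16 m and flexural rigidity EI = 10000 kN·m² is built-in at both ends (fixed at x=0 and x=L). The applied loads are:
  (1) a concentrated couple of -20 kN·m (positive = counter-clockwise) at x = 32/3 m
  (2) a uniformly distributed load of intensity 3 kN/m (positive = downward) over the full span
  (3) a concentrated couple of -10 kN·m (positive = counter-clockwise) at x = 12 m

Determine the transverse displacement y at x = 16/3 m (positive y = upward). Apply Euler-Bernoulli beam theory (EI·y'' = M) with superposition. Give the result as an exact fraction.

y(16/3) = -4939/151875 m

Load 1 — applied couple M₀=-20 kN·m at a=32/3 m (b=L-a=16/3):
  y_1 = (R_Ax³/6 - M_Ax²/2)/EI  [x≤a] with R_A=-5/3, M_A=-20/3 = ((-5/3)·(16/3)³/6 - (-20/3)·(16/3)²/2)/10000 = 32/6075 m
Load 2 — uniform load w=3 kN/m over full span:
  y_2 = -wx²(L-x)²/(24EI) = -3·(16/3)²·(16-(16/3))²/(24·10000) = -2048/50625 m
Load 3 — applied couple M₀=-10 kN·m at a=12 m (b=L-a=4):
  y_3 = (R_Ax³/6 - M_Ax²/2)/EI  [x≤a] with R_A=-45/64, M_A=-25/8 = ((-45/64)·(16/3)³/6 - (-25/8)·(16/3)²/2)/10000 = 1/375 m
Superposition: y = Σ y_i = -4939/151875 m ≈ -0.032520 m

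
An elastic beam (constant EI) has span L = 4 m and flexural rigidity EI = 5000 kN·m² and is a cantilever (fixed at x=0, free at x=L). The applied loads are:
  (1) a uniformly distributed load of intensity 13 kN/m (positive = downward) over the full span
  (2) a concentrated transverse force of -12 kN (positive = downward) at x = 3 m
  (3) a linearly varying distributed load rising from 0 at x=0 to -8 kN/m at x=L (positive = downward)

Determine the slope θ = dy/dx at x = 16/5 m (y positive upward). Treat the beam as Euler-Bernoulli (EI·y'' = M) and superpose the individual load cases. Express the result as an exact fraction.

Load 1 — uniform load w=13 kN/m over full span:
  θ_1 = -wx(x²-3Lx+3L²)/(6EI) = -13·(16/5)·((16/5)²-3·4·(16/5)+3·4²)/(6·5000) = -6448/234375 rad
Load 2 — point force P=-12 kN at a=3 m (b=L-a=1):
  θ_2 = -Pa²/(2EI)  [x>a] = -(-12)·3²/(2·5000) = 27/2500 rad
Load 3 — triangular load w₀=-8 kN/m (0→w₀ over full span):
  θ_3 = (w₀Lx²/4-w₀L²x/3-w₀x⁴/(24L))/EI = ((-8)·4·(16/5)²/4-(-8)·4²·(16/5)/3-(-8)·(16/5)⁴/(24·4))/5000 = 14848/1171875 rad
Superposition: θ = Σ θ_i = -18943/4687500 rad ≈ -0.004041 rad

θ(16/5) = -18943/4687500 rad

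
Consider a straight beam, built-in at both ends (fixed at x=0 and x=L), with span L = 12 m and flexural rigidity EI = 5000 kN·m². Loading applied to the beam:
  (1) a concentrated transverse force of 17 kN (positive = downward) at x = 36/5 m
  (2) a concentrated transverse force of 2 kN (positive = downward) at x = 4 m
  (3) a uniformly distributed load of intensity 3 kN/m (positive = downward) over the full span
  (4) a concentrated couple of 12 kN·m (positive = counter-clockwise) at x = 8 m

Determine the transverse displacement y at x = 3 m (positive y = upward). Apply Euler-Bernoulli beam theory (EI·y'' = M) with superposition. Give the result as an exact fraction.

Load 1 — point force P=17 kN at a=36/5 m (b=L-a=24/5):
  y_1 = -Pb²x²(3aL-(3a+b)x)/(6L³EI)  [x≤a] = -17·(24/5)²·3²·(3·(36/5)·12-(3·(36/5)+(24/5))·3)/(6·12³·5000) = -153/12500 m
Load 2 — point force P=2 kN at a=4 m (b=L-a=8):
  y_2 = -Pb²x²(3aL-(3a+b)x)/(6L³EI)  [x≤a] = -2·8²·3²·(3·4·12-(3·4+8)·3)/(6·12³·5000) = -7/3750 m
Load 3 — uniform load w=3 kN/m over full span:
  y_3 = -wx²(L-x)²/(24EI) = -3·3²·(12-3)²/(24·5000) = -729/40000 m
Load 4 — applied couple M₀=12 kN·m at a=8 m (b=L-a=4):
  y_4 = (R_Ax³/6 - M_Ax²/2)/EI  [x≤a] with R_A=4/3, M_A=4 = ((4/3)·3³/6 - 4·3²/2)/5000 = -3/1250 m
Superposition: y = Σ y_i = -20839/600000 m ≈ -0.034732 m

y(3) = -20839/600000 m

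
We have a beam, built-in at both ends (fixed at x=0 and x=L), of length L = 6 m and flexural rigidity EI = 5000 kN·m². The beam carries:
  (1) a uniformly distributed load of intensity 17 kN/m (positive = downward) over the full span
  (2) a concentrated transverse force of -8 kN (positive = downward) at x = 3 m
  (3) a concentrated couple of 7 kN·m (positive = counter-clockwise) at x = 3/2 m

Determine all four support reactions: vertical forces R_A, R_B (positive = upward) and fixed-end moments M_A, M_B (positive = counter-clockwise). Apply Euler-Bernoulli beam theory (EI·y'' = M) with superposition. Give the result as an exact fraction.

R_A = 773/16 kN, M_A = 699/16 kN·m, R_B = 731/16 kN, M_B = -685/16 kN·m

Load 1 — uniform load w=17 kN/m over full span:
  R_A = wL/2 = 17·6/2 = 51 kN
  M_A = wL²/12 = 17·6²/12 = 51 kN·m
  R_B = wL/2 = 17·6/2 = 51 kN
  M_B = -wL²/12 = -17·6²/12 = -51 kN·m
Load 2 — point force P=-8 kN at a=3 m (b=L-a=3):
  R_A = Pb²(3a+b)/L³ = (-8)·3²·(3·3+3)/6³ = -4 kN
  M_A = Pab²/L² = (-8)·3·3²/6² = -6 kN·m
  R_B = Pa²(a+3b)/L³ = (-8)·3²·(3+3·3)/6³ = -4 kN
  M_B = -Pa²b/L² = -(-8)·3²·3/6² = 6 kN·m
Load 3 — applied couple M₀=7 kN·m at a=3/2 m (b=L-a=9/2):
  R_A = 6M₀ab/L³ = 6·7·(3/2)·(9/2)/6³ = 21/16 kN
  M_A = M₀b(2a-b)/L² = 7·(9/2)·(2·(3/2)-(9/2))/6² = -21/16 kN·m
  R_B = -6M₀ab/L³ = -6·7·(3/2)·(9/2)/6³ = -21/16 kN
  M_B = M₀a(2b-a)/L² = 7·(3/2)·(2·(9/2)-(3/2))/6² = 35/16 kN·m
Superposition: R_A = 773/16 kN, M_A = 699/16 kN·m, R_B = 731/16 kN, M_B = -685/16 kN·m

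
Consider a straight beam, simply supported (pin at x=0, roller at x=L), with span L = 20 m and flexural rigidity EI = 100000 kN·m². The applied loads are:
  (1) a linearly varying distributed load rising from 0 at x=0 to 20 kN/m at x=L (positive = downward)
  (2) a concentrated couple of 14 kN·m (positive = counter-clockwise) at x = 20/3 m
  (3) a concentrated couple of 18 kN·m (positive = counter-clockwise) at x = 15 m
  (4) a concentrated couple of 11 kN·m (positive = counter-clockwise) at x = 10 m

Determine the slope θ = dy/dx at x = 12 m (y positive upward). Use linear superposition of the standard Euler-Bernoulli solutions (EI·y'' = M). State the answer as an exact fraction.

Load 1 — triangular load w₀=20 kN/m (0→w₀ over full span):
  θ_1 = -w₀(7L⁴-30L²x²+15x⁴)/(360LEI) = -20·(7·20⁴-30·20²·12²+15·12⁴)/(360·20·100000) = 232/28125 rad
Load 2 — applied couple M₀=14 kN·m at a=20/3 m (b=L-a=40/3):
  θ_2 = (M₀x²/(2L)-M₀(x-a)+C₁)/EI  [x>a] with C₁=M₀(3b²-L²)/(6L)=140/9 = (14·12²/(2·20)-14·(12-(20/3))+(140/9))/100000 = -49/562500 rad
Load 3 — applied couple M₀=18 kN·m at a=15 m (b=L-a=5):
  θ_3 = (M₀x²/(2L)+C₁)/EI  [x≤a] with C₁=M₀(3b²-L²)/(6L)=-195/4 = (18·12²/(2·20)+(-195/4))/100000 = 321/2000000 rad
Load 4 — applied couple M₀=11 kN·m at a=10 m (b=L-a=10):
  θ_4 = (M₀x²/(2L)-M₀(x-a)+C₁)/EI  [x>a] with C₁=M₀(3b²-L²)/(6L)=-55/6 = (11·12²/(2·20)-11·(12-10)+(-55/6))/100000 = 253/3000000 rad
Superposition: θ = Σ θ_i = 151319/18000000 rad ≈ 0.008407 rad

θ(12) = 151319/18000000 rad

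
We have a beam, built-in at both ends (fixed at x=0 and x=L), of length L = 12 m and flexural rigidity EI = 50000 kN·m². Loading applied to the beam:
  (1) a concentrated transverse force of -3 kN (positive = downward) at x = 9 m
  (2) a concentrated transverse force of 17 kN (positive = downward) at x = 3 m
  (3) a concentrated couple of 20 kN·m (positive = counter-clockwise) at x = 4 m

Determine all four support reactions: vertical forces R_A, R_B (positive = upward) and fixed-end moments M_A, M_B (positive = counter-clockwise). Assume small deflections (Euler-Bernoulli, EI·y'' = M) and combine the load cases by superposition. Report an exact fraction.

R_A = 1159/72 kN, M_A = 27 kN·m, R_B = -151/72 kN, M_B = 13/6 kN·m

Load 1 — point force P=-3 kN at a=9 m (b=L-a=3):
  R_A = Pb²(3a+b)/L³ = (-3)·3²·(3·9+3)/12³ = -15/32 kN
  M_A = Pab²/L² = (-3)·9·3²/12² = -27/16 kN·m
  R_B = Pa²(a+3b)/L³ = (-3)·9²·(9+3·3)/12³ = -81/32 kN
  M_B = -Pa²b/L² = -(-3)·9²·3/12² = 81/16 kN·m
Load 2 — point force P=17 kN at a=3 m (b=L-a=9):
  R_A = Pb²(3a+b)/L³ = 17·9²·(3·3+9)/12³ = 459/32 kN
  M_A = Pab²/L² = 17·3·9²/12² = 459/16 kN·m
  R_B = Pa²(a+3b)/L³ = 17·3²·(3+3·9)/12³ = 85/32 kN
  M_B = -Pa²b/L² = -17·3²·9/12² = -153/16 kN·m
Load 3 — applied couple M₀=20 kN·m at a=4 m (b=L-a=8):
  R_A = 6M₀ab/L³ = 6·20·4·8/12³ = 20/9 kN
  M_A = M₀b(2a-b)/L² = 20·8·(2·4-8)/12² = 0 kN·m
  R_B = -6M₀ab/L³ = -6·20·4·8/12³ = -20/9 kN
  M_B = M₀a(2b-a)/L² = 20·4·(2·8-4)/12² = 20/3 kN·m
Superposition: R_A = 1159/72 kN, M_A = 27 kN·m, R_B = -151/72 kN, M_B = 13/6 kN·m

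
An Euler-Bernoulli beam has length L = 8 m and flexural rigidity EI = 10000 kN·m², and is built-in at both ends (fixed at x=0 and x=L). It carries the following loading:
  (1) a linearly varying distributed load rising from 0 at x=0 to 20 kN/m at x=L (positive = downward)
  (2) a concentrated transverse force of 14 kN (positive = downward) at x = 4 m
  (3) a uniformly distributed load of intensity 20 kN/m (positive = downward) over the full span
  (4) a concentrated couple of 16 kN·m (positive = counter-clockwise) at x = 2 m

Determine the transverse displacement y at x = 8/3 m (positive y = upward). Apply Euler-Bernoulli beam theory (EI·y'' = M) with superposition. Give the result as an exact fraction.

y(8/3) = -11876/455625 m

Load 1 — triangular load w₀=20 kN/m (0→w₀ over full span):
  y_1 = -w₀x²(L-x)²(x+2L)/(120LEI) = -20·(8/3)²·(8-(8/3))²·((8/3)+2·8)/(120·8·10000) = -3584/455625 m
Load 2 — point force P=14 kN at a=4 m (b=L-a=4):
  y_2 = -Pb²x²(3aL-(3a+b)x)/(6L³EI)  [x≤a] = -14·4²·(8/3)²·(3·4·8-(3·4+4)·(8/3))/(6·8³·10000) = -28/10125 m
Load 3 — uniform load w=20 kN/m over full span:
  y_3 = -wx²(L-x)²/(24EI) = -20·(8/3)²·(8-(8/3))²/(24·10000) = -512/30375 m
Load 4 — applied couple M₀=16 kN·m at a=2 m (b=L-a=6):
  y_4 = (R_Ax³/6 - M_Ax²/2 - M₀(x-a)²/2)/EI  [x>a] with R_A=9/4, M_A=-3 = ((9/4)·(8/3)³/6 - (-3)·(8/3)²/2 - 16·((8/3)-2)²/2)/10000 = 8/5625 m
Superposition: y = Σ y_i = -11876/455625 m ≈ -0.026065 m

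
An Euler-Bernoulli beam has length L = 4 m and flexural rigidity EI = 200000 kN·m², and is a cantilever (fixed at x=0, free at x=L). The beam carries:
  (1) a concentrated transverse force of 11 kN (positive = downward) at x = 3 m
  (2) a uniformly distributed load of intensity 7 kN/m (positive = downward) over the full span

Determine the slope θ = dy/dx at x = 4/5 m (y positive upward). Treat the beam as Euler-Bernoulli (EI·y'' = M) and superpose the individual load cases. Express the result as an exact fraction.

Load 1 — point force P=11 kN at a=3 m (b=L-a=1):
  θ_1 = -Px(2a-x)/(2EI)  [x≤a] = -11·(4/5)·(2·3-(4/5))/(2·200000) = -143/1250000 rad
Load 2 — uniform load w=7 kN/m over full span:
  θ_2 = -wx(x²-3Lx+3L²)/(6EI) = -7·(4/5)·((4/5)²-3·4·(4/5)+3·4²)/(6·200000) = -427/2343750 rad
Superposition: θ = Σ θ_i = -5561/18750000 rad ≈ -0.000297 rad

θ(4/5) = -5561/18750000 rad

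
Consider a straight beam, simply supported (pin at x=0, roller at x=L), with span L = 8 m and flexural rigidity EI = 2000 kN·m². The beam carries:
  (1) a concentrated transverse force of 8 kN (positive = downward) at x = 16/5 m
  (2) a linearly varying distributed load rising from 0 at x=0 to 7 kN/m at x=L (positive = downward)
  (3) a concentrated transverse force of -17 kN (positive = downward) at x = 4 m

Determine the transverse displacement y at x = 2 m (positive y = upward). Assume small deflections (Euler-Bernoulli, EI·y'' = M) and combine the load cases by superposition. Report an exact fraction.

y(2) = -15409/500000 m

Load 1 — point force P=8 kN at a=16/5 m (b=L-a=24/5):
  y_1 = -Pbx(L²-b²-x²)/(6LEI)  [x≤a] = -8·(24/5)·2·(8²-(24/5)²-2²)/(6·8·2000) = -462/15625 m
Load 2 — triangular load w₀=7 kN/m (0→w₀ over full span):
  y_2 = -w₀x(7L⁴-10L²x²+3x⁴)/(360LEI) = -7·2·(7·8⁴-10·8²·2²+3·2⁴)/(360·8·2000) = -763/12000 m
Load 3 — point force P=-17 kN at a=4 m (b=L-a=4):
  y_3 = -Pbx(L²-b²-x²)/(6LEI)  [x≤a] = -(-17)·4·2·(8²-4²-2²)/(6·8·2000) = 187/3000 m
Superposition: y = Σ y_i = -15409/500000 m ≈ -0.030818 m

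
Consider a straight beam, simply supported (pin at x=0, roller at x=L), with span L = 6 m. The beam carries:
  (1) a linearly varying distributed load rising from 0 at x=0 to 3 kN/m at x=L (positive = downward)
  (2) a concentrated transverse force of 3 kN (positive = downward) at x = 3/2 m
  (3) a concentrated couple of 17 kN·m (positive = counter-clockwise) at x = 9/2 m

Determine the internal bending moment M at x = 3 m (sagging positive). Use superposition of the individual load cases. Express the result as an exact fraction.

M(3) = 35/2 kN·m

Load 1 — triangular load w₀=3 kN/m (0→w₀ over full span):
  M_1 = w₀Lx/6 - w₀x³/(6L) = 3·6·3/6 - 3·3³/(6·6) = 27/4 kN·m
Load 2 — point force P=3 kN at a=3/2 m (b=L-a=9/2):
  M_2 = Pa(L-x)/L  [x>a] = 3·(3/2)·(6-3)/6 = 9/4 kN·m
Load 3 — applied couple M₀=17 kN·m at a=9/2 m (b=L-a=3/2):
  M_3 = M₀x/L  [x≤a] = 17·3/6 = 17/2 kN·m
Superposition: M = Σ M_i = 35/2 kN·m ≈ 17.500000 kN·m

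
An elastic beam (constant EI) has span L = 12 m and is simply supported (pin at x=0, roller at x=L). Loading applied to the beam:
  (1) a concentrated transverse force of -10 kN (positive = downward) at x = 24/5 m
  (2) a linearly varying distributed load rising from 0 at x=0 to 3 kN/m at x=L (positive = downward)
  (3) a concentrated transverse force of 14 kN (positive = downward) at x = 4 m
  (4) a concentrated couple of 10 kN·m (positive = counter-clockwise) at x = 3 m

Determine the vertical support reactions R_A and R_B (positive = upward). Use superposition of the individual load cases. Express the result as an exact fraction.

Load 1 — point force P=-10 kN at a=24/5 m (b=L-a=36/5):
  R_A = Pb/L = (-10)·(36/5)/12 = -6 kN
  R_B = Pa/L = (-10)·(24/5)/12 = -4 kN
Load 2 — triangular load w₀=3 kN/m (0→w₀ over full span):
  R_A = w₀L/6 = 3·12/6 = 6 kN
  R_B = w₀L/3 = 3·12/3 = 12 kN
Load 3 — point force P=14 kN at a=4 m (b=L-a=8):
  R_A = Pb/L = 14·8/12 = 28/3 kN
  R_B = Pa/L = 14·4/12 = 14/3 kN
Load 4 — applied couple M₀=10 kN·m at a=3 m (b=L-a=9):
  R_A = M₀/L = 10/12 = 5/6 kN
  R_B = -M₀/L = -10/12 = -5/6 kN
Superposition: R_A = 61/6 kN, R_B = 71/6 kN

R_A = 61/6 kN, R_B = 71/6 kN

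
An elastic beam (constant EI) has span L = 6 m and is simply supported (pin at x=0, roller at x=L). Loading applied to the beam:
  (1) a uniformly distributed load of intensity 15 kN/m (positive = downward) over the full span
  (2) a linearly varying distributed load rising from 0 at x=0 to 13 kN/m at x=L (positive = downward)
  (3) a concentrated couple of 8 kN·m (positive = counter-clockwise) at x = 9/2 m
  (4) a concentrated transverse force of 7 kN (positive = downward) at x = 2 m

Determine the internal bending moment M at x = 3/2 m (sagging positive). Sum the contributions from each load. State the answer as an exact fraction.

Load 1 — uniform load w=15 kN/m over full span:
  M_1 = wx(L-x)/2 = 15·(3/2)·(6-(3/2))/2 = 405/8 kN·m
Load 2 — triangular load w₀=13 kN/m (0→w₀ over full span):
  M_2 = w₀Lx/6 - w₀x³/(6L) = 13·6·(3/2)/6 - 13·(3/2)³/(6·6) = 585/32 kN·m
Load 3 — applied couple M₀=8 kN·m at a=9/2 m (b=L-a=3/2):
  M_3 = M₀x/L  [x≤a] = 8·(3/2)/6 = 2 kN·m
Load 4 — point force P=7 kN at a=2 m (b=L-a=4):
  M_4 = Pbx/L  [x≤a] = 7·4·(3/2)/6 = 7 kN·m
Superposition: M = Σ M_i = 2493/32 kN·m ≈ 77.906250 kN·m

M(3/2) = 2493/32 kN·m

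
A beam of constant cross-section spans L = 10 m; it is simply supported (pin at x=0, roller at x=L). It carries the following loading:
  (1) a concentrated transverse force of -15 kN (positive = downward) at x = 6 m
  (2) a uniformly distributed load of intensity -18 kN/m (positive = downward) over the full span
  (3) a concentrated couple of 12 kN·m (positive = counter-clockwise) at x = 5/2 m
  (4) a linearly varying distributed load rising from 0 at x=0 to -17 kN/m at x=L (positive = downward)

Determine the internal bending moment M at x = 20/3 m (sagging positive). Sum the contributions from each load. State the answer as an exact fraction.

Load 1 — point force P=-15 kN at a=6 m (b=L-a=4):
  M_1 = Pa(L-x)/L  [x>a] = (-15)·6·(10-(20/3))/10 = -30 kN·m
Load 2 — uniform load w=-18 kN/m over full span:
  M_2 = wx(L-x)/2 = (-18)·(20/3)·(10-(20/3))/2 = -200 kN·m
Load 3 — applied couple M₀=12 kN·m at a=5/2 m (b=L-a=15/2):
  M_3 = M₀x/L - M₀  [x>a] = 12·(20/3)/10 - 12 = -4 kN·m
Load 4 — triangular load w₀=-17 kN/m (0→w₀ over full span):
  M_4 = w₀Lx/6 - w₀x³/(6L) = (-17)·10·(20/3)/6 - (-17)·(20/3)³/(6·10) = -8500/81 kN·m
Superposition: M = Σ M_i = -27454/81 kN·m ≈ -338.938272 kN·m

M(20/3) = -27454/81 kN·m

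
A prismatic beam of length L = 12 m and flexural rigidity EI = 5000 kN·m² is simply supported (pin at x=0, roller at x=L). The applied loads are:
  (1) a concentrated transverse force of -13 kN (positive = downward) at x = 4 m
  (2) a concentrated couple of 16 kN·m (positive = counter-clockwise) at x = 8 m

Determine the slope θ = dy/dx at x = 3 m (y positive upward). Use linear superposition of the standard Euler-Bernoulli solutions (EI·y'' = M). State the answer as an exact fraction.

Load 1 — point force P=-13 kN at a=4 m (b=L-a=8):
  θ_1 = -Pb(L²-b²-3x²)/(6LEI)  [x≤a] = -(-13)·8·(12²-8²-3·3²)/(6·12·5000) = 689/45000 rad
Load 2 — applied couple M₀=16 kN·m at a=8 m (b=L-a=4):
  θ_2 = (M₀x²/(2L)+C₁)/EI  [x≤a] with C₁=M₀(3b²-L²)/(6L)=-64/3 = (16·3²/(2·12)+(-64/3))/5000 = -23/7500 rad
Superposition: θ = Σ θ_i = 551/45000 rad ≈ 0.012244 rad

θ(3) = 551/45000 rad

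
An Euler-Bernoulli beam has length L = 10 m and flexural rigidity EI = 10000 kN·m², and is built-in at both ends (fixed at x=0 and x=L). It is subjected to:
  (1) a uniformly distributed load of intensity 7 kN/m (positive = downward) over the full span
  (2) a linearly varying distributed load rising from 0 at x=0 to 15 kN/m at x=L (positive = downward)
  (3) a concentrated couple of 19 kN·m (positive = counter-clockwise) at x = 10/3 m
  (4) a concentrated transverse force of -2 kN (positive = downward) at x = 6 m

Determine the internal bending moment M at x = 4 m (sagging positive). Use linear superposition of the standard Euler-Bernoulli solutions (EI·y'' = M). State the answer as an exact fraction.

M(4) = 4988/125 kN·m

Load 1 — uniform load w=7 kN/m over full span:
  M_1 = wLx/2 - wL²/12 - wx²/2 = 7·10·4/2 - 7·10²/12 - 7·4²/2 = 77/3 kN·m
Load 2 — triangular load w₀=15 kN/m (0→w₀ over full span):
  M_2 = 3w₀Lx/20 - w₀L²/30 - w₀x³/(6L) = 3·15·10·4/20 - 15·10²/30 - 15·4³/(6·10) = 24 kN·m
Load 3 — applied couple M₀=19 kN·m at a=10/3 m (b=L-a=20/3):
  M_3 = R_Ax - M_A - M₀  [x>a] with R_A=38/15, M_A=0 = (38/15)·4 - 0 - 19 = -133/15 kN·m
Load 4 — point force P=-2 kN at a=6 m (b=L-a=4):
  M_4 = Pb²(3a+b)x/L³ - Pab²/L²  [x≤a] = (-2)·4²·(3·6+4)·4/10³ - (-2)·6·4²/10² = -112/125 kN·m
Superposition: M = Σ M_i = 4988/125 kN·m ≈ 39.904000 kN·m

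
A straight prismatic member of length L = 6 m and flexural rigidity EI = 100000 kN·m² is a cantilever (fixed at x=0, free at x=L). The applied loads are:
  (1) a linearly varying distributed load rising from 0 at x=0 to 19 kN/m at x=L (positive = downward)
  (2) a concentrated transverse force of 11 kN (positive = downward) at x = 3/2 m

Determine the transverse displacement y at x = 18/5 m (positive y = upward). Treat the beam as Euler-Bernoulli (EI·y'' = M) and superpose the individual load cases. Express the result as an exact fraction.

y(18/5) = -272131713/25000000000 m

Load 1 — triangular load w₀=19 kN/m (0→w₀ over full span):
  y_1 = (w₀Lx³/12-w₀L²x²/6-w₀x⁵/(120L))/EI = (19·6·(18/5)³/12-19·6²·(18/5)²/6-19·(18/5)⁵/(120·6))/100000 = -8204409/781250000 m
Load 2 — point force P=11 kN at a=3/2 m (b=L-a=9/2):
  y_2 = -Pa²(3x-a)/(6EI)  [x>a] = -11·(3/2)²·(3·(18/5)-(3/2))/(6·100000) = -3069/8000000 m
Superposition: y = Σ y_i = -272131713/25000000000 m ≈ -0.010885 m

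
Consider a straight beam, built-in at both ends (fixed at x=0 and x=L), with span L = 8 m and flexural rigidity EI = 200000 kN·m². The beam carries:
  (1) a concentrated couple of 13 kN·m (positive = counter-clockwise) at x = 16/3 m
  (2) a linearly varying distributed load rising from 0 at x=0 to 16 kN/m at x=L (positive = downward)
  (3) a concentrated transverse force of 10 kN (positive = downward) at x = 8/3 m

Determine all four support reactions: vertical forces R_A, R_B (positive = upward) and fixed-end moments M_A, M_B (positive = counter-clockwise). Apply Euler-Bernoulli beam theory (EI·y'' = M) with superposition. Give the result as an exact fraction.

R_A = 7769/270 kN, M_A = 6793/135 kN·m, R_B = 12211/270 kN, M_B = -7712/135 kN·m

Load 1 — applied couple M₀=13 kN·m at a=16/3 m (b=L-a=8/3):
  R_A = 6M₀ab/L³ = 6·13·(16/3)·(8/3)/8³ = 13/6 kN
  M_A = M₀b(2a-b)/L² = 13·(8/3)·(2·(16/3)-(8/3))/8² = 13/3 kN·m
  R_B = -6M₀ab/L³ = -6·13·(16/3)·(8/3)/8³ = -13/6 kN
  M_B = M₀a(2b-a)/L² = 13·(16/3)·(2·(8/3)-(16/3))/8² = 0 kN·m
Load 2 — triangular load w₀=16 kN/m (0→w₀ over full span):
  R_A = 3w₀L/20 = 3·16·8/20 = 96/5 kN
  M_A = w₀L²/30 = 16·8²/30 = 512/15 kN·m
  R_B = 7w₀L/20 = 7·16·8/20 = 224/5 kN
  M_B = -w₀L²/20 = -16·8²/20 = -256/5 kN·m
Load 3 — point force P=10 kN at a=8/3 m (b=L-a=16/3):
  R_A = Pb²(3a+b)/L³ = 10·(16/3)²·(3·(8/3)+(16/3))/8³ = 200/27 kN
  M_A = Pab²/L² = 10·(8/3)·(16/3)²/8² = 320/27 kN·m
  R_B = Pa²(a+3b)/L³ = 10·(8/3)²·((8/3)+3·(16/3))/8³ = 70/27 kN
  M_B = -Pa²b/L² = -10·(8/3)²·(16/3)/8² = -160/27 kN·m
Superposition: R_A = 7769/270 kN, M_A = 6793/135 kN·m, R_B = 12211/270 kN, M_B = -7712/135 kN·m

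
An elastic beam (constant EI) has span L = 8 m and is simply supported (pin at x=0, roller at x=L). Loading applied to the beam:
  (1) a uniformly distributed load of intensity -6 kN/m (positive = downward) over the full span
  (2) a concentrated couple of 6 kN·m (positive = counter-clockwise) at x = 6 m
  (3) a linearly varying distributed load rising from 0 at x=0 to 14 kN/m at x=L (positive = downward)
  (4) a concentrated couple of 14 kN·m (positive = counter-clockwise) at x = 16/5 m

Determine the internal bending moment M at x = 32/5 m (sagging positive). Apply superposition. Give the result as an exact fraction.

Load 1 — uniform load w=-6 kN/m over full span:
  M_1 = wx(L-x)/2 = (-6)·(32/5)·(8-(32/5))/2 = -768/25 kN·m
Load 2 — applied couple M₀=6 kN·m at a=6 m (b=L-a=2):
  M_2 = M₀x/L - M₀  [x>a] = 6·(32/5)/8 - 6 = -6/5 kN·m
Load 3 — triangular load w₀=14 kN/m (0→w₀ over full span):
  M_3 = w₀Lx/6 - w₀x³/(6L) = 14·8·(32/5)/6 - 14·(32/5)³/(6·8) = 5376/125 kN·m
Load 4 — applied couple M₀=14 kN·m at a=16/5 m (b=L-a=24/5):
  M_4 = M₀x/L - M₀  [x>a] = 14·(32/5)/8 - 14 = -14/5 kN·m
Superposition: M = Σ M_i = 1036/125 kN·m ≈ 8.288000 kN·m

M(32/5) = 1036/125 kN·m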